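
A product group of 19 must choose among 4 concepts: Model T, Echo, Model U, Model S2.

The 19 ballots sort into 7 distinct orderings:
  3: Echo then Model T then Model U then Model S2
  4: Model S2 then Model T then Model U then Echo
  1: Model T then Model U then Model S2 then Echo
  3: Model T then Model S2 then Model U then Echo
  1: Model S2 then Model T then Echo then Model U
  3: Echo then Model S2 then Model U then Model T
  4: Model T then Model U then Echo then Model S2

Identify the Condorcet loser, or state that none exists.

Head-to-head results (19 engineers):
Model T vs Echo: Model T wins 13–6.
Model T vs Model U: 16 to 3, Model T.
Model T vs Model S2: Model T is ranked higher on 3+1+3+4 = 11 ballots, Model S2 on 8. Model T wins 11–8.
Echo vs Model U: Model U, 12–7.
Echo vs Model S2: 10 to 9, Echo.
Model U vs Model S2: 3+1+4 = 8 for Model U, 11 for Model S2 — Model S2 by 11–8.
No design is winless: Model T beats Echo; Echo beats Model S2; Model U beats Echo; Model S2 beats Model U. There is no Condorcet loser.

none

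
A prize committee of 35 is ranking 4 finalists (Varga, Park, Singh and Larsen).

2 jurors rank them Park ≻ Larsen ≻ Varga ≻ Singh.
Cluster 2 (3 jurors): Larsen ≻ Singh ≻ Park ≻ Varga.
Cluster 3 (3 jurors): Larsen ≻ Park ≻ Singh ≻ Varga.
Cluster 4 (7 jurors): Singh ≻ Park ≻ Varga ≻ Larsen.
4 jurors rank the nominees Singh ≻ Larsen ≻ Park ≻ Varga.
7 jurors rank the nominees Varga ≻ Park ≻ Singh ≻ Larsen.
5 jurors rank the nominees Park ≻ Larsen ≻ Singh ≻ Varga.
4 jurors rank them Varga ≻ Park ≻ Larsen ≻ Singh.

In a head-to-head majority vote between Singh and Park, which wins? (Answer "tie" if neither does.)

Ballots ranking Singh above Park: 3 + 7 + 4 = 14.
Ballots ranking Park above Singh: 35 − 14 = 21.
Park wins the head-to-head 21–14.

Park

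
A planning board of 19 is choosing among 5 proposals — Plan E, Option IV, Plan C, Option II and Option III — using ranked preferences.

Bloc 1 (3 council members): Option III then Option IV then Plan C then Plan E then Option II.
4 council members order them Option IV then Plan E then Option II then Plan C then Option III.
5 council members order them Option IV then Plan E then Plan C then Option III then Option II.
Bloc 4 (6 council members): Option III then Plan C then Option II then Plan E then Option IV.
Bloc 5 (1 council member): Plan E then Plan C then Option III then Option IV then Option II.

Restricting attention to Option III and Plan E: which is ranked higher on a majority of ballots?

Ballots ranking Option III above Plan E: 3 + 6 = 9.
Ballots ranking Plan E above Option III: 19 − 9 = 10.
Plan E wins the head-to-head 10–9.

Plan E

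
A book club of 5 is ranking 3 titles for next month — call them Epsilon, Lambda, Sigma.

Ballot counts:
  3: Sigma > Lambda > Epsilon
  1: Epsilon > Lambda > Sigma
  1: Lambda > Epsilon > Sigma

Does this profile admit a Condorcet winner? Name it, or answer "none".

Sigma

Head-to-head results (5 members):
Epsilon vs Lambda: Epsilon preferred on 1 ballot; Lambda wins 4–1.
Epsilon vs Sigma: 1+1 = 2 for Epsilon, 3 for Sigma — Sigma by 3–2.
Lambda vs Sigma: Lambda is ranked higher on 1+1 = 2 ballots, Sigma on 3. Sigma wins 3–2.
Sigma defeats every rival head-to-head and is the Condorcet winner.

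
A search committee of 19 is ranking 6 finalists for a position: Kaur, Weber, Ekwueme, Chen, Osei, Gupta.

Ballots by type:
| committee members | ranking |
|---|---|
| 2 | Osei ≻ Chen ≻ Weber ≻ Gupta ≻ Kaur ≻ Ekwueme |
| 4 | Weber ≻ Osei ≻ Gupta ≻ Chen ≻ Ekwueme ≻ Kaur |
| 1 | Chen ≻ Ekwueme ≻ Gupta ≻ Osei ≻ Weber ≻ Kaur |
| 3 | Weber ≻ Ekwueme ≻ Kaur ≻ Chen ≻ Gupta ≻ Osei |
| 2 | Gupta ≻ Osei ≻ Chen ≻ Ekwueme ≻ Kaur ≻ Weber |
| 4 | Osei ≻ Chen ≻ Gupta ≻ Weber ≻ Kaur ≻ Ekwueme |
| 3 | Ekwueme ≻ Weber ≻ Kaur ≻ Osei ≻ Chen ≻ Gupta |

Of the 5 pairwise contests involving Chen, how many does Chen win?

3

Chen against each rival (19 committee members):
Chen vs Kaur: Chen, 13–6.
Chen vs Weber: 9 to 10, Weber.
Chen vs Ekwueme: 2+4+1+2+4 = 13 for Chen, 6 for Ekwueme — Chen by 13–6.
Chen vs Osei: 4 to 15, Osei.
Chen vs Gupta: 2+1+3+4+3 = 13 for Chen, 6 for Gupta — Chen by 13–6.
Chen beats Kaur, Ekwueme, Gupta; loses to Weber, Osei — 3 pairwise wins.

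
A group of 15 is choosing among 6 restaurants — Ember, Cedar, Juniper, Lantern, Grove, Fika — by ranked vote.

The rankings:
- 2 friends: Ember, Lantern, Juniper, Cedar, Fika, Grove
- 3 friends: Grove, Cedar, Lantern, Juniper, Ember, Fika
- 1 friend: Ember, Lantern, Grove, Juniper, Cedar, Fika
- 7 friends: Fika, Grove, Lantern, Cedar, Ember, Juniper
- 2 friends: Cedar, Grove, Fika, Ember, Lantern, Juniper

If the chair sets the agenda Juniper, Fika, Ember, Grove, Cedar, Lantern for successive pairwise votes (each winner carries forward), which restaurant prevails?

Round 1: Juniper vs Fika — 6–9, Fika advances.
Round 2: Fika vs Ember — 9–6, Fika advances.
Round 3: Fika vs Grove — 9–6, Fika advances.
Round 4: Fika vs Cedar — 7–8, Cedar advances.
Round 5: Cedar vs Lantern — 5–10, Lantern advances.
Lantern survives the agenda.

Lantern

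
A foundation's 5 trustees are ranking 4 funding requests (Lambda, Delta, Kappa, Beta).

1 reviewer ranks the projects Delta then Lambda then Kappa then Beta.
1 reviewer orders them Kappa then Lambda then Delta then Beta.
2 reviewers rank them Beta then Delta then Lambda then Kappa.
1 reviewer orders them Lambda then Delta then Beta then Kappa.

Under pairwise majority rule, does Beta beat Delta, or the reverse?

Ballots ranking Beta above Delta: 2.
Ballots ranking Delta above Beta: 5 − 2 = 3.
Delta wins the head-to-head 3–2.

Delta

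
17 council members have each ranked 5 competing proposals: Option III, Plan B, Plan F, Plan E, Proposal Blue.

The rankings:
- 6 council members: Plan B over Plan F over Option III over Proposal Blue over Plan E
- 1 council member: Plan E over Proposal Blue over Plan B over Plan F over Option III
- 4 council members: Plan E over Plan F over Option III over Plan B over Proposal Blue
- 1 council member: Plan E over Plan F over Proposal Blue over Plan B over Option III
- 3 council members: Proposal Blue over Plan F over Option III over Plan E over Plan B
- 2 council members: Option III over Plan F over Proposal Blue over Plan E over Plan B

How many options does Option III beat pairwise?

3

Option III against each rival (17 council members):
Option III–Plan B: Option III 9–8.
Option III vs Plan F: Option III preferred on 2 ballots; Plan F wins 15–2.
Option III vs Plan E: Option III, 11–6.
Option III vs Proposal Blue: 6+4+2 = 12 for Option III, 5 for Proposal Blue — Option III by 12–5.
Option III beats Plan B, Plan E, Proposal Blue; loses to Plan F — 3 pairwise wins.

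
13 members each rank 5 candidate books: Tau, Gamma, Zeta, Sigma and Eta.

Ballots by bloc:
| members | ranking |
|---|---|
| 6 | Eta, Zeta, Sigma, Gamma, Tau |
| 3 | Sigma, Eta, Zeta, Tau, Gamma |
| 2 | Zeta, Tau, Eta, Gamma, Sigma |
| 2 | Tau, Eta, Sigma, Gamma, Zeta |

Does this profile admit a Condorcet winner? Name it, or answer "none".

Check each pair by majority over 13 ballots:
Tau vs Gamma: Tau wins 7–6.
Tau vs Zeta: Zeta, 11–2.
Tau vs Sigma: Sigma wins 9–4.
Tau vs Eta: Eta wins 9–4.
Gamma–Zeta: Zeta 11–2.
Gamma vs Sigma: Sigma, 11–2.
Gamma vs Eta: Eta, 13–0.
Zeta–Sigma: Zeta 8–5.
Zeta vs Eta: Eta wins 11–2.
Sigma vs Eta: Eta, 10–3.
Eta beats each of Tau, Gamma, Zeta, Sigma — Eta is the Condorcet winner.

Eta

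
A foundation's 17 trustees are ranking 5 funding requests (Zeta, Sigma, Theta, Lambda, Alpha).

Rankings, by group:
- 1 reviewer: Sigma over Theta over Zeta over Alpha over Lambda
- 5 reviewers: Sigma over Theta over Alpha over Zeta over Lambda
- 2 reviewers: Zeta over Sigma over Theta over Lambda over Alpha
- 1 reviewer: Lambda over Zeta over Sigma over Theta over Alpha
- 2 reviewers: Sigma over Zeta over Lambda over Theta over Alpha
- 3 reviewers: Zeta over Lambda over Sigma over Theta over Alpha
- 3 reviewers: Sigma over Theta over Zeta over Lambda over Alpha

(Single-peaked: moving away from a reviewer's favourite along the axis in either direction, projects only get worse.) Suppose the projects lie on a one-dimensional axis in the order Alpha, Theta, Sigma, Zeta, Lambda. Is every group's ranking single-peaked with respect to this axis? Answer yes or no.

Axis positions: Alpha=1, Theta=2, Sigma=3, Zeta=4, Lambda=5.
Group 1 (peak Sigma at position 3): ranking walks positions 3-2-4-1-5, expanding outward from the peak — single-peaked.
Group 2 (peak Sigma at position 3): ranking walks positions 3-2-1-4-5, expanding outward from the peak — single-peaked.
Group 3 (peak Zeta at position 4): ranking walks positions 4-3-2-5-1, expanding outward from the peak — single-peaked.
Group 4 (peak Lambda at position 5): ranking walks positions 5-4-3-2-1, expanding outward from the peak — single-peaked.
Group 5 (peak Sigma at position 3): ranking walks positions 3-4-5-2-1, expanding outward from the peak — single-peaked.
Group 6 (peak Zeta at position 4): ranking walks positions 4-5-3-2-1, expanding outward from the peak — single-peaked.
Group 7 (peak Sigma at position 3): ranking walks positions 3-2-4-5-1, expanding outward from the peak — single-peaked.
Every ranking is single-peaked on this axis.

yes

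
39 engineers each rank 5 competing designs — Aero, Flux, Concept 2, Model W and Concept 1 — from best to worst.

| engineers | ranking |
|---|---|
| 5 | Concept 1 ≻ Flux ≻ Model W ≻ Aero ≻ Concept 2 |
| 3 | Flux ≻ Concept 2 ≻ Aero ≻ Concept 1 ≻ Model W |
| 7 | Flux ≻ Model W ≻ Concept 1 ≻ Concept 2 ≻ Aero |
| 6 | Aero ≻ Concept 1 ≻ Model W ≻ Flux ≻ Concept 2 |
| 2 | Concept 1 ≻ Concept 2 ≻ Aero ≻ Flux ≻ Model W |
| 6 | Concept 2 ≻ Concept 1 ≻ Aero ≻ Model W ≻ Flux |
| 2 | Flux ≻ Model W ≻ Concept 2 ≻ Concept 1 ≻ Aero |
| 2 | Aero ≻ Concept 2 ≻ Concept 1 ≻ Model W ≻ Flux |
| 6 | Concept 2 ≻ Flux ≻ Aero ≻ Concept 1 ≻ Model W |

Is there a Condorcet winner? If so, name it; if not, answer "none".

Check each pair by majority over 39 ballots:
Aero vs Flux: Flux, 23–16.
Aero vs Concept 2: Aero preferred on 5+6+2 = 13 ballots; Concept 2 wins 26–13.
Aero vs Model W: Aero, 25–14.
Aero vs Concept 1: Aero preferred on 3+6+2+6 = 17 ballots; Concept 1 wins 22–17.
Flux vs Concept 2: 5+3+7+6+2 = 23 for Flux, 16 for Concept 2 — Flux by 23–16.
Flux vs Model W: 5+3+7+2+2+6 = 25 for Flux, 14 for Model W — Flux by 25–14.
Flux vs Concept 1: Concept 1, 21–18.
Concept 2 vs Model W: 3+2+6+2+6 = 19 for Concept 2, 20 for Model W — Model W by 20–19.
Concept 2 vs Concept 1: Concept 2 preferred on 3+6+2+2+6 = 19 ballots; Concept 1 wins 20–19.
Model W vs Concept 1: Concept 1, 30–9.
Concept 1 defeats every rival head-to-head and is the Condorcet winner.

Concept 1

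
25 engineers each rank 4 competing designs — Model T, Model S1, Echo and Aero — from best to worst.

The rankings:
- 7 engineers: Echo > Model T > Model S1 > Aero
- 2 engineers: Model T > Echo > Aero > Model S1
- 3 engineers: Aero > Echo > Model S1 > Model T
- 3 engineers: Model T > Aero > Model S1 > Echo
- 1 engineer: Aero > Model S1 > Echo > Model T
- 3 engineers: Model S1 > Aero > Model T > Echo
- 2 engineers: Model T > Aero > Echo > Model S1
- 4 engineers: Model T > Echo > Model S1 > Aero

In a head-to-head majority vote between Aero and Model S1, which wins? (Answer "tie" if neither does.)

Model S1

Ballots ranking Aero above Model S1: 2 + 3 + 3 + 1 + 2 = 11.
Ballots ranking Model S1 above Aero: 25 − 11 = 14.
Model S1 wins the head-to-head 14–11.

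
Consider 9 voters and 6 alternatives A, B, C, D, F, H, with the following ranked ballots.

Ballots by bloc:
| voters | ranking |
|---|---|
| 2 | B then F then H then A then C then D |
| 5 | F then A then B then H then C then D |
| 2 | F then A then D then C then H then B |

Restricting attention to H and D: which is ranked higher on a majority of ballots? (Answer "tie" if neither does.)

H

Ballots ranking H above D: 2 + 5 = 7.
Ballots ranking D above H: 9 − 7 = 2.
H wins the head-to-head 7–2.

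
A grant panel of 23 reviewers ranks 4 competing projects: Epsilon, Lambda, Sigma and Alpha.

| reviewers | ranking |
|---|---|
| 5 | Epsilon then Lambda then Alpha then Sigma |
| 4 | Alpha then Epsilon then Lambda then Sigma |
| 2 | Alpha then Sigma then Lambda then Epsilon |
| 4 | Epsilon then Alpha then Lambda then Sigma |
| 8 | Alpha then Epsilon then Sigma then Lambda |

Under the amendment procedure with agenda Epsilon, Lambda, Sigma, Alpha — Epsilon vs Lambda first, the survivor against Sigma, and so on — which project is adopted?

Alpha

Round 1: Epsilon vs Lambda — 21–2, Epsilon advances.
Round 2: Epsilon vs Sigma — 21–2, Epsilon advances.
Round 3: Epsilon vs Alpha — 9–14, Alpha advances.
The agenda winner is Alpha.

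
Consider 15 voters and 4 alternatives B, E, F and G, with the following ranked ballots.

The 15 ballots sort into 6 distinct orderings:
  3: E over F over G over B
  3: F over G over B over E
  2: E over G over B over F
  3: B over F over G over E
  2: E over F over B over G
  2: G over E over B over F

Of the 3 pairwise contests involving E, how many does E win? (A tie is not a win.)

2

E against each rival (15 voters):
E–B: E 9–6.
E vs F: E, 9–6.
E vs G: G wins 8–7.
E beats B, F; loses to G — 2 pairwise wins.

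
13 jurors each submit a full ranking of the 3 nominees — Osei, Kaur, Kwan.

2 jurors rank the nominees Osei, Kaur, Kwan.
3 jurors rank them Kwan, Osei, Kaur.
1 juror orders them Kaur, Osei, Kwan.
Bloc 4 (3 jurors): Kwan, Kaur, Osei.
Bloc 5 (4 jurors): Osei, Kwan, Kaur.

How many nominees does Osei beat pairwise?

2

Osei against each rival (13 jurors):
Osei vs Kaur: 2+3+4 = 9 for Osei, 4 for Kaur — Osei by 9–4.
Osei vs Kwan: Osei, 7–6.
Osei beats Kaur, Kwan — 2 pairwise wins.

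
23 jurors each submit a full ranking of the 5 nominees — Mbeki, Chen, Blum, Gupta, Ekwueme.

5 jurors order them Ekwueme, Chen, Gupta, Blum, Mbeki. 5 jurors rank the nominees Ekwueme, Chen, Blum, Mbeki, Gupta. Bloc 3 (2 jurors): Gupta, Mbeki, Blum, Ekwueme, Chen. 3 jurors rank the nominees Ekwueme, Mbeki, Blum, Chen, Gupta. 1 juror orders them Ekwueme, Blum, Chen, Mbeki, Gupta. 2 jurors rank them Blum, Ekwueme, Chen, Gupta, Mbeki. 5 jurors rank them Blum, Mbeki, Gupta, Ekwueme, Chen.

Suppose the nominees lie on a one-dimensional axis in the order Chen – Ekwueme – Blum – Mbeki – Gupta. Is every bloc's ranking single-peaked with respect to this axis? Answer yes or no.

Axis positions: Chen=1, Ekwueme=2, Blum=3, Mbeki=4, Gupta=5.
Bloc 1: ranking walks positions 2-1-5-3-4; Gupta is ranked above Blum even though Blum lies between Gupta and the peak Ekwueme on the axis — preferences dip and rise again. Not single-peaked.
Bloc 2 (peak Ekwueme at position 2): ranking walks positions 2-1-3-4-5, expanding outward from the peak — single-peaked.
Bloc 3 (peak Gupta at position 5): ranking walks positions 5-4-3-2-1, expanding outward from the peak — single-peaked.
Bloc 4: ranking walks positions 2-4-3-1-5; Mbeki is ranked above Blum even though Blum lies between Mbeki and the peak Ekwueme on the axis — preferences dip and rise again. Not single-peaked.
Bloc 5 (peak Ekwueme at position 2): ranking walks positions 2-3-1-4-5, expanding outward from the peak — single-peaked.
Bloc 6: ranking walks positions 3-2-1-5-4; Gupta is ranked above Mbeki even though Mbeki lies between Gupta and the peak Blum on the axis — preferences dip and rise again. Not single-peaked.
Bloc 7 (peak Blum at position 3): ranking walks positions 3-4-5-2-1, expanding outward from the peak — single-peaked.
Bloc 1 violates single-peakedness, so the profile is not single-peaked on this axis.

no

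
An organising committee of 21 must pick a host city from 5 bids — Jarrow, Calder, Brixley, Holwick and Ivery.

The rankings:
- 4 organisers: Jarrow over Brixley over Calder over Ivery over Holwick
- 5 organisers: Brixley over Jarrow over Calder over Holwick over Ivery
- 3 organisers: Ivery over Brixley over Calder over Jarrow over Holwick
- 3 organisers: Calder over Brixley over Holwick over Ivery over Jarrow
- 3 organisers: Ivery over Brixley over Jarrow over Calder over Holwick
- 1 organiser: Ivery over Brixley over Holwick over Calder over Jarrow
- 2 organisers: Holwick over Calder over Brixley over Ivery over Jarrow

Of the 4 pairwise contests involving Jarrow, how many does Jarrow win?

2

Jarrow against each rival (21 organisers):
Jarrow vs Calder: Jarrow preferred on 4+5+3 = 12 ballots; Jarrow wins 12–9.
Jarrow vs Brixley: Jarrow preferred on 4 ballots; Brixley wins 17–4.
Jarrow vs Holwick: Jarrow, 15–6.
Jarrow vs Ivery: Jarrow is ranked higher on 4+5 = 9 ballots, Ivery on 12. Ivery wins 12–9.
Jarrow beats Calder, Holwick; loses to Brixley, Ivery — 2 pairwise wins.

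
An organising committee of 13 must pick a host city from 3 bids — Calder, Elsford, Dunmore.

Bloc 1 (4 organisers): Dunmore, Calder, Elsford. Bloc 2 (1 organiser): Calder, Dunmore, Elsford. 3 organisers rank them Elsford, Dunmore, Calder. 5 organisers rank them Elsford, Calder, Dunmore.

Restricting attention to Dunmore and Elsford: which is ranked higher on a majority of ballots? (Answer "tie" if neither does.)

Elsford

Ballots ranking Dunmore above Elsford: 4 + 1 = 5.
Ballots ranking Elsford above Dunmore: 13 − 5 = 8.
Elsford wins the head-to-head 8–5.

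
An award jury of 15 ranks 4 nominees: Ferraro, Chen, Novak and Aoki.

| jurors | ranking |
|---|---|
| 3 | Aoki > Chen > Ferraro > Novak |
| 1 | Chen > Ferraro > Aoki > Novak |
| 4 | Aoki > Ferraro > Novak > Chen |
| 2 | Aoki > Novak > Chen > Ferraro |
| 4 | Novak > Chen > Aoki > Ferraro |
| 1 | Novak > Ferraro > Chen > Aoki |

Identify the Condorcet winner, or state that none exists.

Aoki

Pairwise majorities:
Ferraro vs Chen: 5 to 10, Chen.
Ferraro vs Novak: Ferraro preferred on 3+1+4 = 8 ballots; Ferraro wins 8–7.
Ferraro vs Aoki: 2 to 13, Aoki.
Chen vs Novak: Chen is ranked higher on 3+1 = 4 ballots, Novak on 11. Novak wins 11–4.
Chen vs Aoki: 1+4+1 = 6 for Chen, 9 for Aoki — Aoki by 9–6.
Novak vs Aoki: 5 to 10, Aoki.
Aoki beats each of Ferraro, Chen, Novak — Aoki is the Condorcet winner.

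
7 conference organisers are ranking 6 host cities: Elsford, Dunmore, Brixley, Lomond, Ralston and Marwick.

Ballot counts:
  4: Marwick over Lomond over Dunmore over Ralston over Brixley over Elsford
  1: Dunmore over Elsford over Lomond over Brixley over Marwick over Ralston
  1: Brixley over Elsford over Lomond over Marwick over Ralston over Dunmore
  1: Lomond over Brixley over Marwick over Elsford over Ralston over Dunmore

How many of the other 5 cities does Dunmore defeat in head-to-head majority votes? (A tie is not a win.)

Dunmore against each rival (7 organisers):
Dunmore vs Elsford: Dunmore, 5–2.
Dunmore vs Brixley: Dunmore wins 5–2.
Dunmore vs Lomond: 1 to 6, Lomond.
Dunmore vs Ralston: Dunmore wins 5–2.
Dunmore vs Marwick: 1 to 6, Marwick.
Dunmore beats Elsford, Brixley, Ralston; loses to Lomond, Marwick — 3 pairwise wins.

3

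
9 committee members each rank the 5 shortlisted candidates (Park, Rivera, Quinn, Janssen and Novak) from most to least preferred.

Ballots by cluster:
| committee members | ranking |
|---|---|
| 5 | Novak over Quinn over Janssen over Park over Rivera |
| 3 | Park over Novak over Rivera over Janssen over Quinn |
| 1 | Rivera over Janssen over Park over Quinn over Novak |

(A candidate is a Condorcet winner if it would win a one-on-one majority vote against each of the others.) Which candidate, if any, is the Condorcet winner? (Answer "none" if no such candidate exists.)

Check each pair by majority over 9 ballots:
Park vs Rivera: 5+3 = 8 for Park, 1 for Rivera — Park by 8–1.
Park vs Quinn: Park preferred on 3+1 = 4 ballots; Quinn wins 5–4.
Park vs Janssen: 3 to 6, Janssen.
Park vs Novak: Park preferred on 3+1 = 4 ballots; Novak wins 5–4.
Rivera vs Quinn: 3+1 = 4 for Rivera, 5 for Quinn — Quinn by 5–4.
Rivera vs Janssen: 3+1 = 4 for Rivera, 5 for Janssen — Janssen by 5–4.
Rivera vs Novak: 1 to 8, Novak.
Quinn vs Janssen: Quinn is ranked higher on 5 ballots, Janssen on 4. Quinn wins 5–4.
Quinn vs Novak: 1 for Quinn, 8 for Novak — Novak by 8–1.
Janssen vs Novak: 1 to 8, Novak.
Novak wins every pairwise contest, so Novak is the Condorcet winner.

Novak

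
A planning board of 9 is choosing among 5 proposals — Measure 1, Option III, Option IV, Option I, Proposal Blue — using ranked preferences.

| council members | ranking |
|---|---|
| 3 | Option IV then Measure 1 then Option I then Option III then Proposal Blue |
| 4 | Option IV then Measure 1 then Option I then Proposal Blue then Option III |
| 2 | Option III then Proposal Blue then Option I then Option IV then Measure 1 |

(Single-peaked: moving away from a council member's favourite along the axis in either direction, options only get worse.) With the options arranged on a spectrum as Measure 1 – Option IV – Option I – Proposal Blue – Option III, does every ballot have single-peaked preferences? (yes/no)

no

Axis positions: Measure 1=1, Option IV=2, Option I=3, Proposal Blue=4, Option III=5.
Type 1: ranking walks positions 2-1-3-5-4; Option III is ranked above Proposal Blue even though Proposal Blue lies between Option III and the peak Option IV on the axis — preferences dip and rise again. Not single-peaked.
Type 2 (peak Option IV at position 2): ranking walks positions 2-1-3-4-5, expanding outward from the peak — single-peaked.
Type 3 (peak Option III at position 5): ranking walks positions 5-4-3-2-1, expanding outward from the peak — single-peaked.
Type 1 violates single-peakedness, so the profile is not single-peaked on this axis.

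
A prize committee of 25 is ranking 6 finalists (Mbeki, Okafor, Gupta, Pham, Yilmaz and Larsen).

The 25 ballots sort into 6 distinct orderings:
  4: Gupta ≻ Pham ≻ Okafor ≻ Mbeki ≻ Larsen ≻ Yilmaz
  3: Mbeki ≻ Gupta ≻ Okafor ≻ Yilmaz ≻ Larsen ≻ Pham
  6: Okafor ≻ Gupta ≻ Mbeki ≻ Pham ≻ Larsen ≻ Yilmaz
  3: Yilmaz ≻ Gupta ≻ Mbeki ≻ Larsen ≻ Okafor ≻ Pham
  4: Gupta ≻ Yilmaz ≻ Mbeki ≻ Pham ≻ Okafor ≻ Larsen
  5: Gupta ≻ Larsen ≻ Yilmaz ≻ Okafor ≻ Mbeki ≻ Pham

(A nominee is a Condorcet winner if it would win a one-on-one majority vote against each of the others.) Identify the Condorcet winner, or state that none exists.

Head-to-head results (25 jurors):
Mbeki–Okafor: Okafor 15–10.
Mbeki vs Gupta: Gupta wins 22–3.
Mbeki vs Pham: Mbeki wins 21–4.
Mbeki vs Yilmaz: Mbeki, 13–12.
Mbeki–Larsen: Mbeki 20–5.
Okafor vs Gupta: Gupta, 19–6.
Okafor vs Pham: Okafor, 17–8.
Okafor vs Yilmaz: Okafor, 13–12.
Okafor–Larsen: Okafor 17–8.
Gupta vs Pham: Gupta wins 25–0.
Gupta vs Yilmaz: Gupta, 22–3.
Gupta vs Larsen: Gupta wins 25–0.
Pham vs Yilmaz: Yilmaz, 15–10.
Pham–Larsen: Pham 14–11.
Yilmaz vs Larsen: Larsen, 15–10.
Gupta wins every pairwise contest, so Gupta is the Condorcet winner.

Gupta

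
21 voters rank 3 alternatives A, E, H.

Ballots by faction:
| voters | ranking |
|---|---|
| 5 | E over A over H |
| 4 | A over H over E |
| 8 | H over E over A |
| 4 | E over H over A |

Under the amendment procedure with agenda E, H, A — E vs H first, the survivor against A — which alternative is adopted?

Round 1: E vs H — 9–12, H advances.
Round 2: H vs A — 12–9, H advances.
The agenda winner is H.

H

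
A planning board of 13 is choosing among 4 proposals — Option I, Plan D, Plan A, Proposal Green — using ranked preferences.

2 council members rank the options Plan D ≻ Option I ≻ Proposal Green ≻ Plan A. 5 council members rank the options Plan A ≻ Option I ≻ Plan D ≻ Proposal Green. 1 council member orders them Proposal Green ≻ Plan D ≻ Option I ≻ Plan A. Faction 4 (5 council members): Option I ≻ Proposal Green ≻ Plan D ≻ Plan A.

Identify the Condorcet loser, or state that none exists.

Plan A

Pairwise majorities:
Option I vs Plan D: Option I preferred on 5+5 = 10 ballots; Option I wins 10–3.
Option I vs Plan A: Option I, 8–5.
Option I vs Proposal Green: 12 to 1, Option I.
Plan D vs Plan A: 2+1+5 = 8 for Plan D, 5 for Plan A — Plan D by 8–5.
Plan D vs Proposal Green: Plan D preferred on 2+5 = 7 ballots; Plan D wins 7–6.
Plan A–Proposal Green: Proposal Green 8–5.
Only Plan A has no wins; Plan A is the Condorcet loser.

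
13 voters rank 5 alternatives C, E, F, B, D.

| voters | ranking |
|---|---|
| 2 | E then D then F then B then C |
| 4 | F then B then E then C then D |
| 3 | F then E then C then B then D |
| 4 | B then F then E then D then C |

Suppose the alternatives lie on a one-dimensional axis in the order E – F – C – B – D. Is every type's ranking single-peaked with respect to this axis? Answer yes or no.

no

Axis positions: E=1, F=2, C=3, B=4, D=5.
Type 1: ranking walks positions 1-5-2-4-3; D is ranked above F even though F lies between D and the peak E on the axis — preferences dip and rise again. Not single-peaked.
Type 2: ranking walks positions 2-4-1-3-5; B is ranked above C even though C lies between B and the peak F on the axis — preferences dip and rise again. Not single-peaked.
Type 3 (peak F at position 2): ranking walks positions 2-1-3-4-5, expanding outward from the peak — single-peaked.
Type 4: ranking walks positions 4-2-1-5-3; F is ranked above C even though C lies between F and the peak B on the axis — preferences dip and rise again. Not single-peaked.
Type 1 violates single-peakedness, so the profile is not single-peaked on this axis.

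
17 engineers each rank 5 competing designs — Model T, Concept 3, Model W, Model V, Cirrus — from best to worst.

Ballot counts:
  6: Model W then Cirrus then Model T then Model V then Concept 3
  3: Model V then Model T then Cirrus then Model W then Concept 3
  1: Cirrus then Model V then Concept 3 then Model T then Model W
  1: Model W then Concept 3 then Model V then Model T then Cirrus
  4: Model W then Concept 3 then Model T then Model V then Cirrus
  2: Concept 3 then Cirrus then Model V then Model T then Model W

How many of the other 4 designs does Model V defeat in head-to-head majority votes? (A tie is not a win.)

Model V against each rival (17 engineers):
Model V vs Model T: Model T, 10–7.
Model V vs Concept 3: Model V, 10–7.
Model V vs Model W: Model W, 11–6.
Model V vs Cirrus: 3+1+4 = 8 for Model V, 9 for Cirrus — Cirrus by 9–8.
Model V beats Concept 3; loses to Model T, Model W, Cirrus — 1 pairwise win.

1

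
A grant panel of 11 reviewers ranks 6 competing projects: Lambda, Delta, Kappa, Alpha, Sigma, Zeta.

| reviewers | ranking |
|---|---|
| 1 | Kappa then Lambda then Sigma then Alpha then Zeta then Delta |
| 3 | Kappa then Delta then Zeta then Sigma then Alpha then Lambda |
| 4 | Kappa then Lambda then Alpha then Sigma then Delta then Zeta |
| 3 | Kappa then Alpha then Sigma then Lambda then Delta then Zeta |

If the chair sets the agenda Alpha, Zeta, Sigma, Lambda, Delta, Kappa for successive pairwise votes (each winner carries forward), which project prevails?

Round 1: Alpha vs Zeta — 8–3, Alpha advances.
Round 2: Alpha vs Sigma — 7–4, Alpha advances.
Round 3: Alpha vs Lambda — 6–5, Alpha advances.
Round 4: Alpha vs Delta — 8–3, Alpha advances.
Round 5: Alpha vs Kappa — 0–11, Kappa advances.
Kappa survives the agenda.

Kappa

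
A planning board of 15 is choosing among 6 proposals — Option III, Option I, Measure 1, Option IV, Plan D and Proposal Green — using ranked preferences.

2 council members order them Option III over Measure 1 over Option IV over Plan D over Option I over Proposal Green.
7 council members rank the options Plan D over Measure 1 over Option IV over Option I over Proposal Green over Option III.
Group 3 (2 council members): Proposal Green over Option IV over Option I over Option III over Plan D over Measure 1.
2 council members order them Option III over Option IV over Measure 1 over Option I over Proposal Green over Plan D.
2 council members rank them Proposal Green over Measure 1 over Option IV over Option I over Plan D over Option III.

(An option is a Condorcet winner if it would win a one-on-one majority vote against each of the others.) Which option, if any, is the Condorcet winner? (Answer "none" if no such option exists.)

Head-to-head results (15 council members):
Option III vs Option I: 2+2 = 4 for Option III, 11 for Option I — Option I by 11–4.
Option III vs Measure 1: 6 to 9, Measure 1.
Option III vs Option IV: Option III preferred on 2+2 = 4 ballots; Option IV wins 11–4.
Option III vs Plan D: Option III preferred on 2+2+2 = 6 ballots; Plan D wins 9–6.
Option III vs Proposal Green: 4 to 11, Proposal Green.
Option I vs Measure 1: 2 for Option I, 13 for Measure 1 — Measure 1 by 13–2.
Option I vs Option IV: Option I preferred on 0 ballots; Option IV wins 15–0.
Option I vs Plan D: Option I is ranked higher on 2+2+2 = 6 ballots, Plan D on 9. Plan D wins 9–6.
Option I vs Proposal Green: 2+7+2 = 11 for Option I, 4 for Proposal Green — Option I by 11–4.
Measure 1 vs Option IV: Measure 1 is ranked higher on 2+7+2 = 11 ballots, Option IV on 4. Measure 1 wins 11–4.
Measure 1 vs Plan D: Measure 1 preferred on 2+2+2 = 6 ballots; Plan D wins 9–6.
Measure 1 vs Proposal Green: Measure 1 preferred on 2+7+2 = 11 ballots; Measure 1 wins 11–4.
Option IV vs Plan D: Option IV preferred on 2+2+2+2 = 8 ballots; Option IV wins 8–7.
Option IV vs Proposal Green: Option IV preferred on 2+7+2 = 11 ballots; Option IV wins 11–4.
Plan D vs Proposal Green: 9 to 6, Plan D.
No option is unbeaten: Option III loses to Option I; Option I loses to Measure 1; Measure 1 loses to Plan D; Option IV loses to Measure 1; Plan D loses to Option IV; Proposal Green loses to Option I. In particular Measure 1 beats Option IV beats Plan D beats Measure 1 is a majority cycle — no Condorcet winner exists.

none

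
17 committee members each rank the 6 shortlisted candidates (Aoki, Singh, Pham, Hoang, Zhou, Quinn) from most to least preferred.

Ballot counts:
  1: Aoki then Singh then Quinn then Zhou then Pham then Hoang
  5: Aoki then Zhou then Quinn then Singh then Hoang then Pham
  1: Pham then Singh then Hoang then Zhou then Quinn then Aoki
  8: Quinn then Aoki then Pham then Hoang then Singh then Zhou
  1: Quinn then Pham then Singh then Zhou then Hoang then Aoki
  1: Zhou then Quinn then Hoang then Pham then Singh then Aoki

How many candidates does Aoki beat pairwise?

4

Aoki against each rival (17 committee members):
Aoki vs Singh: Aoki is ranked higher on 1+5+8 = 14 ballots, Singh on 3. Aoki wins 14–3.
Aoki vs Pham: Aoki is ranked higher on 1+5+8 = 14 ballots, Pham on 3. Aoki wins 14–3.
Aoki vs Hoang: 14 to 3, Aoki.
Aoki vs Zhou: Aoki, 14–3.
Aoki vs Quinn: Aoki preferred on 1+5 = 6 ballots; Quinn wins 11–6.
Aoki beats Singh, Pham, Hoang, Zhou; loses to Quinn — 4 pairwise wins.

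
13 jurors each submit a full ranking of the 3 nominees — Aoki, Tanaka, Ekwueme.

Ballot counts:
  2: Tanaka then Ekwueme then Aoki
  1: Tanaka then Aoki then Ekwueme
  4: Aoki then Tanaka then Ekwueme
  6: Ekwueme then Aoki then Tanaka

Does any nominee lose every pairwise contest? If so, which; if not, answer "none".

Head-to-head results (13 jurors):
Aoki vs Tanaka: Aoki preferred on 4+6 = 10 ballots; Aoki wins 10–3.
Aoki vs Ekwueme: Aoki preferred on 1+4 = 5 ballots; Ekwueme wins 8–5.
Tanaka vs Ekwueme: Tanaka, 7–6.
Every nominee wins at least one matchup (Aoki beats Tanaka; Tanaka beats Ekwueme; Ekwueme beats Aoki), so there is no Condorcet loser.

none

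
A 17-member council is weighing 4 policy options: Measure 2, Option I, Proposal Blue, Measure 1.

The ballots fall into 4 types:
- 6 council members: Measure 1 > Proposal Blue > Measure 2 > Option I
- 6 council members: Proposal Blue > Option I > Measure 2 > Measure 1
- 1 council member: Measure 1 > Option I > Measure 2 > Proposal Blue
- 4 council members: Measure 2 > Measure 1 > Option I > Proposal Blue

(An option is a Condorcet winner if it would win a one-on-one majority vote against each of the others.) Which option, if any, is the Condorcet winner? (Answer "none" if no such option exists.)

none

Head-to-head results (17 council members):
Measure 2 vs Option I: Measure 2 preferred on 6+4 = 10 ballots; Measure 2 wins 10–7.
Measure 2 vs Proposal Blue: 1+4 = 5 for Measure 2, 12 for Proposal Blue — Proposal Blue by 12–5.
Measure 2 vs Measure 1: 10 to 7, Measure 2.
Option I vs Proposal Blue: Option I preferred on 1+4 = 5 ballots; Proposal Blue wins 12–5.
Option I vs Measure 1: Option I is ranked higher on 6 ballots, Measure 1 on 11. Measure 1 wins 11–6.
Proposal Blue vs Measure 1: Proposal Blue preferred on 6 ballots; Measure 1 wins 11–6.
No option is unbeaten: Measure 2 loses to Proposal Blue; Option I loses to Measure 2; Proposal Blue loses to Measure 1; Measure 1 loses to Measure 2. In particular Measure 2 → Measure 1 → Proposal Blue → Measure 2 is a majority cycle — no Condorcet winner exists.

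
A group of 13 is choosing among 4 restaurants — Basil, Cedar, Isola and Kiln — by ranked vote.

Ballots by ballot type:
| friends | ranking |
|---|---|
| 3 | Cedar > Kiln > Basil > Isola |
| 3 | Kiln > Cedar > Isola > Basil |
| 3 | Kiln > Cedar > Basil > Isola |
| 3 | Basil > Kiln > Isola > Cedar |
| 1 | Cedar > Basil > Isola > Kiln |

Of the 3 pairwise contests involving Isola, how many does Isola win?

Isola against each rival (13 friends):
Isola–Basil: Basil 10–3.
Isola vs Cedar: Cedar, 10–3.
Isola vs Kiln: Kiln, 12–1.
Isola beats no one; loses to Basil, Cedar, Kiln — 0 pairwise wins.

0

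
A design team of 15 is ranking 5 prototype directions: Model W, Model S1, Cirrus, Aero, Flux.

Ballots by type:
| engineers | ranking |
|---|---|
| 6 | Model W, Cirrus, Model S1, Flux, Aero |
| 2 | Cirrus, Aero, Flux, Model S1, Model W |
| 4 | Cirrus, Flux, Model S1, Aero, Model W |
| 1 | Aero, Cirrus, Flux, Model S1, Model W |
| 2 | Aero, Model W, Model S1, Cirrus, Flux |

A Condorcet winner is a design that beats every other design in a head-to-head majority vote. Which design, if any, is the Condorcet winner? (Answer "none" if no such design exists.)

Head-to-head results (15 engineers):
Model W–Model S1: Model W 8–7.
Model W vs Cirrus: Model W wins 8–7.
Model W–Aero: Aero 9–6.
Model W–Flux: Model W 8–7.
Model S1–Cirrus: Cirrus 13–2.
Model S1–Aero: Model S1 10–5.
Model S1–Flux: Model S1 8–7.
Cirrus–Aero: Cirrus 12–3.
Cirrus vs Flux: Cirrus, 15–0.
Aero vs Flux: Flux wins 10–5.
No design is unbeaten: Model W loses to Aero; Model S1 loses to Model W; Cirrus loses to Model W; Aero loses to Model S1; Flux loses to Model W. In particular Model W → Model S1 → Aero → Model W is a majority cycle — no Condorcet winner exists.

none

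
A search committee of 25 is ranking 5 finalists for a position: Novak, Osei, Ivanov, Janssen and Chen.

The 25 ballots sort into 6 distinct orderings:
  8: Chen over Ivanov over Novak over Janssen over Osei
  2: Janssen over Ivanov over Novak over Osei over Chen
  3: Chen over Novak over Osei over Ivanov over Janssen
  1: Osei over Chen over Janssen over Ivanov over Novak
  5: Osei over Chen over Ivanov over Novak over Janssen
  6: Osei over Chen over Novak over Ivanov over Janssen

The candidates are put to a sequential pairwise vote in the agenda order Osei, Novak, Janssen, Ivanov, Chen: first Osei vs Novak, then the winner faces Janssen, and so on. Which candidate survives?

Round 1: Osei vs Novak — 12–13, Novak advances.
Round 2: Novak vs Janssen — 22–3, Novak advances.
Round 3: Novak vs Ivanov — 9–16, Ivanov advances.
Round 4: Ivanov vs Chen — 2–23, Chen advances.
Chen survives the agenda.

Chen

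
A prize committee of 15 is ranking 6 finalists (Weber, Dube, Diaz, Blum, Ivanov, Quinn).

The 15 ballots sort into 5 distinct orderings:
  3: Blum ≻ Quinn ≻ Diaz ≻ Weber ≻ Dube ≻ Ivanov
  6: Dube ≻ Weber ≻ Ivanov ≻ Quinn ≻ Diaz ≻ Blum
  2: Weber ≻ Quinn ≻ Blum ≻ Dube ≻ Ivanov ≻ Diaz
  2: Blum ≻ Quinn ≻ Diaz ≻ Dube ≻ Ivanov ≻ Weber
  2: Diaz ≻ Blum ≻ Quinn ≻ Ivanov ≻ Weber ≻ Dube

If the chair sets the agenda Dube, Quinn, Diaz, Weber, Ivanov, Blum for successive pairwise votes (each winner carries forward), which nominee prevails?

Weber

Round 1: Dube vs Quinn — 6–9, Quinn advances.
Round 2: Quinn vs Diaz — 13–2, Quinn advances.
Round 3: Quinn vs Weber — 7–8, Weber advances.
Round 4: Weber vs Ivanov — 11–4, Weber advances.
Round 5: Weber vs Blum — 8–7, Weber advances.
The agenda winner is Weber.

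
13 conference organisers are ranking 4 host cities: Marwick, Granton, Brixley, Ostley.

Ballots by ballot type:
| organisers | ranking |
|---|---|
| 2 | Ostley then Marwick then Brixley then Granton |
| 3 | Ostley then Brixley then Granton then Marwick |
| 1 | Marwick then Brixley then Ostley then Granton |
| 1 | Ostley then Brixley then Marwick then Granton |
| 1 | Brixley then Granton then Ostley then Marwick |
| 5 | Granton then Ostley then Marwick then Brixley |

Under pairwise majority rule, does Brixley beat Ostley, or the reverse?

Ballots ranking Brixley above Ostley: 1 + 1 = 2.
Ballots ranking Ostley above Brixley: 13 − 2 = 11.
Ostley wins the head-to-head 11–2.

Ostley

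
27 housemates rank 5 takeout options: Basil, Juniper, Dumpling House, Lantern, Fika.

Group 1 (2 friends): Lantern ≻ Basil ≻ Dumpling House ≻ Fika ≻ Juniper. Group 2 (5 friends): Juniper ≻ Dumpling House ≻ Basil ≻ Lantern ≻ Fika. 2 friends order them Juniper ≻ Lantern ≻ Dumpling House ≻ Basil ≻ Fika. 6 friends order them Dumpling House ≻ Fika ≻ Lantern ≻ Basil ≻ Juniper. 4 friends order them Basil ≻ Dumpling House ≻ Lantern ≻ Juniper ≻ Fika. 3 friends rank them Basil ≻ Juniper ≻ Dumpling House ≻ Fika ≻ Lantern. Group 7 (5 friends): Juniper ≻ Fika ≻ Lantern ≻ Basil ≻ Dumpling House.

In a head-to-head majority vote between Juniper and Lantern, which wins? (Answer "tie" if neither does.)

Ballots ranking Juniper above Lantern: 5 + 2 + 3 + 5 = 15.
Ballots ranking Lantern above Juniper: 27 − 15 = 12.
Juniper wins the head-to-head 15–12.

Juniper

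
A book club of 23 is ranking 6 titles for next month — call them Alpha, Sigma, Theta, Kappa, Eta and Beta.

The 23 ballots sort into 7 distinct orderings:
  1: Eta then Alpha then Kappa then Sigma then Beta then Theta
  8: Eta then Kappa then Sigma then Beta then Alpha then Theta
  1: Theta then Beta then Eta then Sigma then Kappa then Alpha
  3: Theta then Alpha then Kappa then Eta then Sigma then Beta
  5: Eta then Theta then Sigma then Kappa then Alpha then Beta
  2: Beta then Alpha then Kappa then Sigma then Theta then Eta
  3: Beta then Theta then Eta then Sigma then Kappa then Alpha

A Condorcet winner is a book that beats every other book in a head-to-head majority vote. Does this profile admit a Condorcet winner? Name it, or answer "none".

Check each pair by majority over 23 ballots:
Alpha vs Sigma: 1+3+2 = 6 for Alpha, 17 for Sigma — Sigma by 17–6.
Alpha vs Theta: 1+8+2 = 11 for Alpha, 12 for Theta — Theta by 12–11.
Alpha vs Kappa: 6 to 17, Kappa.
Alpha vs Eta: Alpha is ranked higher on 3+2 = 5 ballots, Eta on 18. Eta wins 18–5.
Alpha vs Beta: Alpha is ranked higher on 1+3+5 = 9 ballots, Beta on 14. Beta wins 14–9.
Sigma vs Theta: Sigma preferred on 1+8+2 = 11 ballots; Theta wins 12–11.
Sigma vs Kappa: Sigma preferred on 1+5+3 = 9 ballots; Kappa wins 14–9.
Sigma vs Eta: Sigma preferred on 2 ballots; Eta wins 21–2.
Sigma vs Beta: 17 to 6, Sigma.
Theta vs Kappa: Theta is ranked higher on 1+3+5+3 = 12 ballots, Kappa on 11. Theta wins 12–11.
Theta vs Eta: Theta is ranked higher on 1+3+2+3 = 9 ballots, Eta on 14. Eta wins 14–9.
Theta vs Beta: Theta is ranked higher on 1+3+5 = 9 ballots, Beta on 14. Beta wins 14–9.
Kappa vs Eta: 5 to 18, Eta.
Kappa vs Beta: Kappa preferred on 1+8+3+5 = 17 ballots; Kappa wins 17–6.
Eta vs Beta: Eta is ranked higher on 1+8+3+5 = 17 ballots, Beta on 6. Eta wins 17–6.
Eta wins every pairwise contest, so Eta is the Condorcet winner.

Eta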